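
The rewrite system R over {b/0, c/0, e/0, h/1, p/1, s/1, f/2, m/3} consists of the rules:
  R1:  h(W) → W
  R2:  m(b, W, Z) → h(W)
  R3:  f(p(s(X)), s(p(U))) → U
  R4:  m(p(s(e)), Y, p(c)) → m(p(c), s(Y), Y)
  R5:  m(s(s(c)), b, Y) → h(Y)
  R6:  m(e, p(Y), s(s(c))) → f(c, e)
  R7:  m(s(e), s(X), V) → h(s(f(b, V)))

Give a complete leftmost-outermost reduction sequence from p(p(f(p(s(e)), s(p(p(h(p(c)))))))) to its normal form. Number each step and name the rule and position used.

1. p(p(f(p(s(e)), s(p(p(h(p(c))))))))  →  p(p(p(h(p(c)))))   [R3 at 1.1]
2. p(p(p(h(p(c)))))  →  p(p(p(p(c))))   [R1 at 1.1.1]

p(p(p(p(c))))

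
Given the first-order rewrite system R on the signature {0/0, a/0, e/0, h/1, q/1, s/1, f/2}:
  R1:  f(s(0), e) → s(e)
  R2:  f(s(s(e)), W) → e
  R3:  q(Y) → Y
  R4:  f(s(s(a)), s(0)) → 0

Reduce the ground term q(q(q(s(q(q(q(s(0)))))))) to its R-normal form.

s(s(0))

1. q(q(q(s(q(q(q(s(0))))))))  →  q(q(s(q(q(q(s(0)))))))   [R3 at ε]
2. q(q(s(q(q(q(s(0)))))))  →  q(s(q(q(q(s(0))))))   [R3 at ε]
3. q(s(q(q(q(s(0))))))  →  s(q(q(q(s(0)))))   [R3 at ε]
4. s(q(q(q(s(0)))))  →  s(q(q(s(0))))   [R3 at 1]
5. s(q(q(s(0))))  →  s(q(s(0)))   [R3 at 1]
6. s(q(s(0)))  →  s(s(0))   [R3 at 1]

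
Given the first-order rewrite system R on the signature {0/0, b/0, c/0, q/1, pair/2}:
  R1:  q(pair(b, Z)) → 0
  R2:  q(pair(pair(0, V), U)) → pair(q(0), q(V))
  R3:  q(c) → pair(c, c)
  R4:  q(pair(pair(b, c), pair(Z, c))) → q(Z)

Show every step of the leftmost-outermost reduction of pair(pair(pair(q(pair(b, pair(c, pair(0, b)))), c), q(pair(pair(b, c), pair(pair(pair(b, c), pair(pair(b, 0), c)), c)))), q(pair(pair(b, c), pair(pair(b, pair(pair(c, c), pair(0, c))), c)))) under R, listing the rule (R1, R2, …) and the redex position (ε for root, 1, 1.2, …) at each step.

pair(pair(pair(0, c), 0), 0)

1. pair(pair(pair(q(pair(b, pair(c, pair(0, b)))), c), q(pair(pair(b, c), pair(pair(pair(b, c), pair(pair(b, 0), c)), c)))), q(pair(pair(b, c), pair(pair(b, pair(pair(c, c), pair(0, c))), c))))  →  pair(pair(pair(0, c), q(pair(pair(b, c), pair(pair(pair(b, c), pair(pair(b, 0), c)), c)))), q(pair(pair(b, c), pair(pair(b, pair(pair(c, c), pair(0, c))), c))))   [R1 at 1.1.1]
2. pair(pair(pair(0, c), q(pair(pair(b, c), pair(pair(pair(b, c), pair(pair(b, 0), c)), c)))), q(pair(pair(b, c), pair(pair(b, pair(pair(c, c), pair(0, c))), c))))  →  pair(pair(pair(0, c), q(pair(pair(b, c), pair(pair(b, 0), c)))), q(pair(pair(b, c), pair(pair(b, pair(pair(c, c), pair(0, c))), c))))   [R4 at 1.2]
3. pair(pair(pair(0, c), q(pair(pair(b, c), pair(pair(b, 0), c)))), q(pair(pair(b, c), pair(pair(b, pair(pair(c, c), pair(0, c))), c))))  →  pair(pair(pair(0, c), q(pair(b, 0))), q(pair(pair(b, c), pair(pair(b, pair(pair(c, c), pair(0, c))), c))))   [R4 at 1.2]
4. pair(pair(pair(0, c), q(pair(b, 0))), q(pair(pair(b, c), pair(pair(b, pair(pair(c, c), pair(0, c))), c))))  →  pair(pair(pair(0, c), 0), q(pair(pair(b, c), pair(pair(b, pair(pair(c, c), pair(0, c))), c))))   [R1 at 1.2]
5. pair(pair(pair(0, c), 0), q(pair(pair(b, c), pair(pair(b, pair(pair(c, c), pair(0, c))), c))))  →  pair(pair(pair(0, c), 0), q(pair(b, pair(pair(c, c), pair(0, c)))))   [R4 at 2]
6. pair(pair(pair(0, c), 0), q(pair(b, pair(pair(c, c), pair(0, c)))))  →  pair(pair(pair(0, c), 0), 0)   [R1 at 2]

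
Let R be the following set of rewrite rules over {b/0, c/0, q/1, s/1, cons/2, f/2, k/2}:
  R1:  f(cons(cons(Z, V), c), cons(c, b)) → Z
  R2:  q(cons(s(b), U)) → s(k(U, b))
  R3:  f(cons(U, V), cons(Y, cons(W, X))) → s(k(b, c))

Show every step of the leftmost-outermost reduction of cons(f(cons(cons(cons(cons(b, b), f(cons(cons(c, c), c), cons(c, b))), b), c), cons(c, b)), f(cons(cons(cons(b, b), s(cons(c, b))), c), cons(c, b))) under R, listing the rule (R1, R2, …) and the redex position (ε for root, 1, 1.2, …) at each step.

1. cons(f(cons(cons(cons(cons(b, b), f(cons(cons(c, c), c), cons(c, b))), b), c), cons(c, b)), f(cons(cons(cons(b, b), s(cons(c, b))), c), cons(c, b)))  →  cons(cons(cons(b, b), f(cons(cons(c, c), c), cons(c, b))), f(cons(cons(cons(b, b), s(cons(c, b))), c), cons(c, b)))   [R1 at 1]
2. cons(cons(cons(b, b), f(cons(cons(c, c), c), cons(c, b))), f(cons(cons(cons(b, b), s(cons(c, b))), c), cons(c, b)))  →  cons(cons(cons(b, b), c), f(cons(cons(cons(b, b), s(cons(c, b))), c), cons(c, b)))   [R1 at 1.2]
3. cons(cons(cons(b, b), c), f(cons(cons(cons(b, b), s(cons(c, b))), c), cons(c, b)))  →  cons(cons(cons(b, b), c), cons(b, b))   [R1 at 2]

cons(cons(cons(b, b), c), cons(b, b))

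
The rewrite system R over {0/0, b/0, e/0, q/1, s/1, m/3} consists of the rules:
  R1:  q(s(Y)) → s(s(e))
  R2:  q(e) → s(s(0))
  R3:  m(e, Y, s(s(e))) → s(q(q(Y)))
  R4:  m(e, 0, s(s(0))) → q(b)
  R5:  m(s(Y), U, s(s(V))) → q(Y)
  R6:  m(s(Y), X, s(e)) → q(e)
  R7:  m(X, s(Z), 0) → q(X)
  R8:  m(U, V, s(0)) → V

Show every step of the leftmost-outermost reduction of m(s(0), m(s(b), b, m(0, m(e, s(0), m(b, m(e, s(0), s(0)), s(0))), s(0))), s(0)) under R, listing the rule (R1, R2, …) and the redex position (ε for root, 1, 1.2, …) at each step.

1. m(s(0), m(s(b), b, m(0, m(e, s(0), m(b, m(e, s(0), s(0)), s(0))), s(0))), s(0))  →  m(s(b), b, m(0, m(e, s(0), m(b, m(e, s(0), s(0)), s(0))), s(0)))   [R8 at ε]
2. m(s(b), b, m(0, m(e, s(0), m(b, m(e, s(0), s(0)), s(0))), s(0)))  →  m(s(b), b, m(e, s(0), m(b, m(e, s(0), s(0)), s(0))))   [R8 at 3]
3. m(s(b), b, m(e, s(0), m(b, m(e, s(0), s(0)), s(0))))  →  m(s(b), b, m(e, s(0), m(e, s(0), s(0))))   [R8 at 3.3]
4. m(s(b), b, m(e, s(0), m(e, s(0), s(0))))  →  m(s(b), b, m(e, s(0), s(0)))   [R8 at 3.3]
5. m(s(b), b, m(e, s(0), s(0)))  →  m(s(b), b, s(0))   [R8 at 3]
6. m(s(b), b, s(0))  →  b   [R8 at ε]

b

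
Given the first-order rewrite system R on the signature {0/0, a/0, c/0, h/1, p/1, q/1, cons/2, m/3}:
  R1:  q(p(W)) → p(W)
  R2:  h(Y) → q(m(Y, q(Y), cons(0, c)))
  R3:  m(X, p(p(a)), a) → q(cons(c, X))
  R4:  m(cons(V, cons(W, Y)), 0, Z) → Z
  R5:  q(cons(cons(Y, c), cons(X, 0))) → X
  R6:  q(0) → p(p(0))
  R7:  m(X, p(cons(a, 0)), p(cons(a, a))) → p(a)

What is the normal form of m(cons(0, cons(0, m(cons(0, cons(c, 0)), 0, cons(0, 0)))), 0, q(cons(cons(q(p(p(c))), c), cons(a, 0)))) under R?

a

1. m(cons(0, cons(0, m(cons(0, cons(c, 0)), 0, cons(0, 0)))), 0, q(cons(cons(q(p(p(c))), c), cons(a, 0))))  →  q(cons(cons(q(p(p(c))), c), cons(a, 0)))   [R4 at ε]
2. q(cons(cons(q(p(p(c))), c), cons(a, 0)))  →  a   [R5 at ε]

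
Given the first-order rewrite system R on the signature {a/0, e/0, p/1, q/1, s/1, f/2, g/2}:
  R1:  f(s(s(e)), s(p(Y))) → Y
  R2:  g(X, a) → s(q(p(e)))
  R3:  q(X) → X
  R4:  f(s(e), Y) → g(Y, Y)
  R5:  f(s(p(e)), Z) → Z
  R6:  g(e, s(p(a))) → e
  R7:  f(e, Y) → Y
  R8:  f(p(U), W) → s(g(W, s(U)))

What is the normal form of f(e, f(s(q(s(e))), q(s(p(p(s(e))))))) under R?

p(s(e))

1. f(e, f(s(q(s(e))), q(s(p(p(s(e)))))))  →  f(s(q(s(e))), q(s(p(p(s(e))))))   [R7 at ε]
2. f(s(q(s(e))), q(s(p(p(s(e))))))  →  f(s(s(e)), q(s(p(p(s(e))))))   [R3 at 1.1]
3. f(s(s(e)), q(s(p(p(s(e))))))  →  f(s(s(e)), s(p(p(s(e)))))   [R3 at 2]
4. f(s(s(e)), s(p(p(s(e)))))  →  p(s(e))   [R1 at ε]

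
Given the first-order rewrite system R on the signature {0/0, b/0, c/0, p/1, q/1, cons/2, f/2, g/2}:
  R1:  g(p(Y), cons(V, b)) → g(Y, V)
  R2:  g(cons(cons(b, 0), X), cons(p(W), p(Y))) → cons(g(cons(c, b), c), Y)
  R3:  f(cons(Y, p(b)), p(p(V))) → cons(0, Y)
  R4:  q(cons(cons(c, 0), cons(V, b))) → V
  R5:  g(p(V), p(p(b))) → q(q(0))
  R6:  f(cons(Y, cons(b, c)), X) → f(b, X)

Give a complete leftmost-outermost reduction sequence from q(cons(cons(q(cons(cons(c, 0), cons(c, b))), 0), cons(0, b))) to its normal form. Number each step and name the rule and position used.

0

1. q(cons(cons(q(cons(cons(c, 0), cons(c, b))), 0), cons(0, b)))  →  q(cons(cons(c, 0), cons(0, b)))   [R4 at 1.1.1]
2. q(cons(cons(c, 0), cons(0, b)))  →  0   [R4 at ε]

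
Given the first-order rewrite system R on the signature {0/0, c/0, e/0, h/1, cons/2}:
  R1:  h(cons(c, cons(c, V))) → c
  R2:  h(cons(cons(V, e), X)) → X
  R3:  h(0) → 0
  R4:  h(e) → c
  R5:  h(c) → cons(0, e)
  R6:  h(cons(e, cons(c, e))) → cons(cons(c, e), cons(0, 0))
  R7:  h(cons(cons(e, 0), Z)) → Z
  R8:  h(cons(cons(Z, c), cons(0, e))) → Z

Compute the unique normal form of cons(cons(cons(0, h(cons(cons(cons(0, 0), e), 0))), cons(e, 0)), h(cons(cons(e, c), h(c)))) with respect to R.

cons(cons(cons(0, 0), cons(e, 0)), e)

1. cons(cons(cons(0, h(cons(cons(cons(0, 0), e), 0))), cons(e, 0)), h(cons(cons(e, c), h(c))))  →  cons(cons(cons(0, 0), cons(e, 0)), h(cons(cons(e, c), h(c))))   [R2 at 1.1.2]
2. cons(cons(cons(0, 0), cons(e, 0)), h(cons(cons(e, c), h(c))))  →  cons(cons(cons(0, 0), cons(e, 0)), h(cons(cons(e, c), cons(0, e))))   [R5 at 2.1.2]
3. cons(cons(cons(0, 0), cons(e, 0)), h(cons(cons(e, c), cons(0, e))))  →  cons(cons(cons(0, 0), cons(e, 0)), e)   [R8 at 2]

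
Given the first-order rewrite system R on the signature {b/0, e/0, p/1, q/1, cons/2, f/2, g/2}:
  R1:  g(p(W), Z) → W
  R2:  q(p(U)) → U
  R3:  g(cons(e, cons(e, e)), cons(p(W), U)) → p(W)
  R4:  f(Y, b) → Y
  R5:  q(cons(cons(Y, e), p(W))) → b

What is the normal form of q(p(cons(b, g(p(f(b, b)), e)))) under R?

1. q(p(cons(b, g(p(f(b, b)), e))))  →  cons(b, g(p(f(b, b)), e))   [R2 at ε]
2. cons(b, g(p(f(b, b)), e))  →  cons(b, f(b, b))   [R1 at 2]
3. cons(b, f(b, b))  →  cons(b, b)   [R4 at 2]

cons(b, b)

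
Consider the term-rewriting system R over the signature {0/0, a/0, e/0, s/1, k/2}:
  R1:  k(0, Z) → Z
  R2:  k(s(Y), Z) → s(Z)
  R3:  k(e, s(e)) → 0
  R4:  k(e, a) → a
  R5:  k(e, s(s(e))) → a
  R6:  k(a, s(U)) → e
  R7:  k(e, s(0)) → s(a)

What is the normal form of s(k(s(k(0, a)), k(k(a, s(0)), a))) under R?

s(s(a))

1. s(k(s(k(0, a)), k(k(a, s(0)), a)))  →  s(s(k(k(a, s(0)), a)))   [R2 at 1]
2. s(s(k(k(a, s(0)), a)))  →  s(s(k(e, a)))   [R6 at 1.1.1]
3. s(s(k(e, a)))  →  s(s(a))   [R4 at 1.1]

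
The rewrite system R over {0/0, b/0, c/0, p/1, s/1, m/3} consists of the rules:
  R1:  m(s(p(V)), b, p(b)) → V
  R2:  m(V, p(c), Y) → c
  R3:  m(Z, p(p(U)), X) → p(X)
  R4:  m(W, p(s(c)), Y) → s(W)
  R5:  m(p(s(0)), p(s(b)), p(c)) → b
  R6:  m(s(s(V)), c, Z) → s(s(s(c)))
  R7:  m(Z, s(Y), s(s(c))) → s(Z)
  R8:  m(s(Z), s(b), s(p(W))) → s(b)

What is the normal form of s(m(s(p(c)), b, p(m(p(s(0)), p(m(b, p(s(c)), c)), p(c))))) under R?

s(c)

1. s(m(s(p(c)), b, p(m(p(s(0)), p(m(b, p(s(c)), c)), p(c)))))  →  s(m(s(p(c)), b, p(m(p(s(0)), p(s(b)), p(c)))))   [R4 at 1.3.1.2.1]
2. s(m(s(p(c)), b, p(m(p(s(0)), p(s(b)), p(c)))))  →  s(m(s(p(c)), b, p(b)))   [R5 at 1.3.1]
3. s(m(s(p(c)), b, p(b)))  →  s(c)   [R1 at 1]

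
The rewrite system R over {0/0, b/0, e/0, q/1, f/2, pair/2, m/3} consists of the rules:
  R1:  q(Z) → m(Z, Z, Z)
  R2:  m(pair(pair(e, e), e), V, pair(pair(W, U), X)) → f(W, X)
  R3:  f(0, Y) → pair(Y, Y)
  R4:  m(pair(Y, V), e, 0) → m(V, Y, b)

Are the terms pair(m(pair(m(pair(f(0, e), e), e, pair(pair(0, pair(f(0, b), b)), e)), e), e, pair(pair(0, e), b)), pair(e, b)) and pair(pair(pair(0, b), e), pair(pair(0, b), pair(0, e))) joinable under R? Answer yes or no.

no — NF(t₁) = pair(pair(b, b), pair(e, b)), NF(t₂) = pair(pair(pair(0, b), e), pair(pair(0, b), pair(0, e)))

Reduce t₁ = pair(m(pair(m(pair(f(0, e), e), e, pair(pair(0, pair(f(0, b), b)), e)), e), e, pair(pair(0, e), b)), pair(e, b)):
1. pair(m(pair(m(pair(f(0, e), e), e, pair(pair(0, pair(f(0, b), b)), e)), e), e, pair(pair(0, e), b)), pair(e, b))  →  pair(m(pair(m(pair(pair(e, e), e), e, pair(pair(0, pair(f(0, b), b)), e)), e), e, pair(pair(0, e), b)), pair(e, b))   [R3 at 1.1.1.1.1]
2. pair(m(pair(m(pair(pair(e, e), e), e, pair(pair(0, pair(f(0, b), b)), e)), e), e, pair(pair(0, e), b)), pair(e, b))  →  pair(m(pair(f(0, e), e), e, pair(pair(0, e), b)), pair(e, b))   [R2 at 1.1.1]
3. pair(m(pair(f(0, e), e), e, pair(pair(0, e), b)), pair(e, b))  →  pair(m(pair(pair(e, e), e), e, pair(pair(0, e), b)), pair(e, b))   [R3 at 1.1.1]
4. pair(m(pair(pair(e, e), e), e, pair(pair(0, e), b)), pair(e, b))  →  pair(f(0, b), pair(e, b))   [R2 at 1]
5. pair(f(0, b), pair(e, b))  →  pair(pair(b, b), pair(e, b))   [R3 at 1]

Reduce t₂ = pair(pair(pair(0, b), e), pair(pair(0, b), pair(0, e))):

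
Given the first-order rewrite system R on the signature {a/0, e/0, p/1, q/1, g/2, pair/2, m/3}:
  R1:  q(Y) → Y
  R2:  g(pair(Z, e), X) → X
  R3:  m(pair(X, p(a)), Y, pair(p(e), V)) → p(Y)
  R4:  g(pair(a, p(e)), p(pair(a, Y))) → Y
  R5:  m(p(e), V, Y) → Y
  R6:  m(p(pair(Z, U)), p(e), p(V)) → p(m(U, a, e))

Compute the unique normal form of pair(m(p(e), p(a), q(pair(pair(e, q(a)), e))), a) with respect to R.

1. pair(m(p(e), p(a), q(pair(pair(e, q(a)), e))), a)  →  pair(q(pair(pair(e, q(a)), e)), a)   [R5 at 1]
2. pair(q(pair(pair(e, q(a)), e)), a)  →  pair(pair(pair(e, q(a)), e), a)   [R1 at 1]
3. pair(pair(pair(e, q(a)), e), a)  →  pair(pair(pair(e, a), e), a)   [R1 at 1.1.2]

pair(pair(pair(e, a), e), a)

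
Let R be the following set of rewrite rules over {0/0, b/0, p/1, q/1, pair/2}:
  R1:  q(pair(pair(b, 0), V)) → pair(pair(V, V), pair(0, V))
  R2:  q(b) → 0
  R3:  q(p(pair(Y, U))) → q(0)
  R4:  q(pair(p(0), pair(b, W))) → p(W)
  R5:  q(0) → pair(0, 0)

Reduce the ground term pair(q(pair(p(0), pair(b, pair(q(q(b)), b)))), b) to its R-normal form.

pair(p(pair(pair(0, 0), b)), b)

1. pair(q(pair(p(0), pair(b, pair(q(q(b)), b)))), b)  →  pair(p(pair(q(q(b)), b)), b)   [R4 at 1]
2. pair(p(pair(q(q(b)), b)), b)  →  pair(p(pair(q(0), b)), b)   [R2 at 1.1.1.1]
3. pair(p(pair(q(0), b)), b)  →  pair(p(pair(pair(0, 0), b)), b)   [R5 at 1.1.1]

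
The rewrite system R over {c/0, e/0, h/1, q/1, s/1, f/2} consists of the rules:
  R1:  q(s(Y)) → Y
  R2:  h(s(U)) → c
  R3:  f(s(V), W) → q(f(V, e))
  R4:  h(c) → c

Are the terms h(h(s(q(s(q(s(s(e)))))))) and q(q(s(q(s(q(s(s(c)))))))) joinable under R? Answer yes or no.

yes — NF(t₁) = c, NF(t₂) = c

Reduce t₁ = h(h(s(q(s(q(s(s(e)))))))):
1. h(h(s(q(s(q(s(s(e))))))))  →  h(c)   [R2 at 1]
2. h(c)  →  c   [R4 at ε]

Reduce t₂ = q(q(s(q(s(q(s(s(c)))))))):
1. q(q(s(q(s(q(s(s(c))))))))  →  q(q(s(q(s(s(c))))))   [R1 at 1]
2. q(q(s(q(s(s(c))))))  →  q(q(s(s(c))))   [R1 at 1]
3. q(q(s(s(c))))  →  q(s(c))   [R1 at 1]
4. q(s(c))  →  c   [R1 at ε]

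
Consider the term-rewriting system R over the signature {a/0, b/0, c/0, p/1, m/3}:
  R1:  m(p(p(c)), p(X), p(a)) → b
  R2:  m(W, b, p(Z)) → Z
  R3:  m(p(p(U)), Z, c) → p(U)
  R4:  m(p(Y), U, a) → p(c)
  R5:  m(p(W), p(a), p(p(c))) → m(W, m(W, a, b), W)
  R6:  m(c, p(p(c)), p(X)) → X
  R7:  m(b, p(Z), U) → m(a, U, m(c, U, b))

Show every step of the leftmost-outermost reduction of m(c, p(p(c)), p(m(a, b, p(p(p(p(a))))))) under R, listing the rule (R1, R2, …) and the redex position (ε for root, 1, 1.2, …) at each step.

p(p(p(a)))

1. m(c, p(p(c)), p(m(a, b, p(p(p(p(a)))))))  →  m(a, b, p(p(p(p(a)))))   [R6 at ε]
2. m(a, b, p(p(p(p(a)))))  →  p(p(p(a)))   [R2 at ε]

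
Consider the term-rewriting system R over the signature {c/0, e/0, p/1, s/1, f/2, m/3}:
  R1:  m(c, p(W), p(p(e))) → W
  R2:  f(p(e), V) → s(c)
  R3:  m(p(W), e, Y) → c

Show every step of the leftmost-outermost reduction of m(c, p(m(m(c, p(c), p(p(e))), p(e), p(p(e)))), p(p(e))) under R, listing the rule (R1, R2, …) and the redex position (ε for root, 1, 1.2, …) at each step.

e

1. m(c, p(m(m(c, p(c), p(p(e))), p(e), p(p(e)))), p(p(e)))  →  m(m(c, p(c), p(p(e))), p(e), p(p(e)))   [R1 at ε]
2. m(m(c, p(c), p(p(e))), p(e), p(p(e)))  →  m(c, p(e), p(p(e)))   [R1 at 1]
3. m(c, p(e), p(p(e)))  →  e   [R1 at ε]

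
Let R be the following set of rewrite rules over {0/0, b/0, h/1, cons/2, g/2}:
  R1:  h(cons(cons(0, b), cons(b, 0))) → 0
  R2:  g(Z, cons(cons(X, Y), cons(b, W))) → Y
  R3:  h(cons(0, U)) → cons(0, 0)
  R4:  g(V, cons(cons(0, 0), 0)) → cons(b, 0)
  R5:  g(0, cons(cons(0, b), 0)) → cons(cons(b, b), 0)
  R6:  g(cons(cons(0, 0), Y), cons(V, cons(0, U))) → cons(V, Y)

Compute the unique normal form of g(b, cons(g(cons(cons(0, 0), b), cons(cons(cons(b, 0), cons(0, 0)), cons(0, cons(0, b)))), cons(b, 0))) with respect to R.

b

1. g(b, cons(g(cons(cons(0, 0), b), cons(cons(cons(b, 0), cons(0, 0)), cons(0, cons(0, b)))), cons(b, 0)))  →  g(b, cons(cons(cons(cons(b, 0), cons(0, 0)), b), cons(b, 0)))   [R6 at 2.1]
2. g(b, cons(cons(cons(cons(b, 0), cons(0, 0)), b), cons(b, 0)))  →  b   [R2 at ε]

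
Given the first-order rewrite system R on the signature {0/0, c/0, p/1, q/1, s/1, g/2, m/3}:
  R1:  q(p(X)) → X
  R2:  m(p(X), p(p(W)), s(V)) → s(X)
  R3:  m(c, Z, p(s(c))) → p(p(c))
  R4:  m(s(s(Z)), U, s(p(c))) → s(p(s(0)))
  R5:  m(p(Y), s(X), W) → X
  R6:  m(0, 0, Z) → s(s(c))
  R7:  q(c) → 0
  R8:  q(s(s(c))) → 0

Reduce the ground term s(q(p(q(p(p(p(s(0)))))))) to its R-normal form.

s(p(p(s(0))))

1. s(q(p(q(p(p(p(s(0))))))))  →  s(q(p(p(p(s(0))))))   [R1 at 1]
2. s(q(p(p(p(s(0))))))  →  s(p(p(s(0))))   [R1 at 1]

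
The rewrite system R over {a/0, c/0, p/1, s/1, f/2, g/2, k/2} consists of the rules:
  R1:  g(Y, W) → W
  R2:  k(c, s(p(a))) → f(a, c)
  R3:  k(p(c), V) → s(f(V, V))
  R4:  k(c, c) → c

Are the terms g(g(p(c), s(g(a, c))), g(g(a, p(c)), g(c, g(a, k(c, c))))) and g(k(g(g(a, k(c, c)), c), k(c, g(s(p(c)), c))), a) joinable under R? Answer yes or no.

Reduce t₁ = g(g(p(c), s(g(a, c))), g(g(a, p(c)), g(c, g(a, k(c, c))))):
1. g(g(p(c), s(g(a, c))), g(g(a, p(c)), g(c, g(a, k(c, c)))))  →  g(g(a, p(c)), g(c, g(a, k(c, c))))   [R1 at ε]
2. g(g(a, p(c)), g(c, g(a, k(c, c))))  →  g(c, g(a, k(c, c)))   [R1 at ε]
3. g(c, g(a, k(c, c)))  →  g(a, k(c, c))   [R1 at ε]
4. g(a, k(c, c))  →  k(c, c)   [R1 at ε]
5. k(c, c)  →  c   [R4 at ε]

Reduce t₂ = g(k(g(g(a, k(c, c)), c), k(c, g(s(p(c)), c))), a):
1. g(k(g(g(a, k(c, c)), c), k(c, g(s(p(c)), c))), a)  →  a   [R1 at ε]

no — NF(t₁) = c, NF(t₂) = a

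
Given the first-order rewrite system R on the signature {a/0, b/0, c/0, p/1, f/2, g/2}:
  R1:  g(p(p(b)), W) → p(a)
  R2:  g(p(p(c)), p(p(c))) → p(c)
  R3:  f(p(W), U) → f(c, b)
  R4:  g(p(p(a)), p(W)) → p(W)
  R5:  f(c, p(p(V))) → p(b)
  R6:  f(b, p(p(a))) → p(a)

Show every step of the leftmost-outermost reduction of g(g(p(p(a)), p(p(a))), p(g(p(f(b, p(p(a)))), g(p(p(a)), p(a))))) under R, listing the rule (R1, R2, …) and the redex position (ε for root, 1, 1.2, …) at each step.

p(p(a))

1. g(g(p(p(a)), p(p(a))), p(g(p(f(b, p(p(a)))), g(p(p(a)), p(a)))))  →  g(p(p(a)), p(g(p(f(b, p(p(a)))), g(p(p(a)), p(a)))))   [R4 at 1]
2. g(p(p(a)), p(g(p(f(b, p(p(a)))), g(p(p(a)), p(a)))))  →  p(g(p(f(b, p(p(a)))), g(p(p(a)), p(a))))   [R4 at ε]
3. p(g(p(f(b, p(p(a)))), g(p(p(a)), p(a))))  →  p(g(p(p(a)), g(p(p(a)), p(a))))   [R6 at 1.1.1]
4. p(g(p(p(a)), g(p(p(a)), p(a))))  →  p(g(p(p(a)), p(a)))   [R4 at 1.2]
5. p(g(p(p(a)), p(a)))  →  p(p(a))   [R4 at 1]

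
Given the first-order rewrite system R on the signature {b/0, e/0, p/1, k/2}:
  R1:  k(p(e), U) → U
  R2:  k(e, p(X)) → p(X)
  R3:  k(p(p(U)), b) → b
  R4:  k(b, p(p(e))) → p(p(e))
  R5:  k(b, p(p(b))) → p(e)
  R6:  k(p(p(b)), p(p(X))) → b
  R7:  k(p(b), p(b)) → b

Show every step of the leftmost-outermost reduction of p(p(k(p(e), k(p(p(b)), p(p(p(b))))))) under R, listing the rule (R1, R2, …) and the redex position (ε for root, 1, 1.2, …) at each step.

p(p(b))

1. p(p(k(p(e), k(p(p(b)), p(p(p(b)))))))  →  p(p(k(p(p(b)), p(p(p(b))))))   [R1 at 1.1]
2. p(p(k(p(p(b)), p(p(p(b))))))  →  p(p(b))   [R6 at 1.1]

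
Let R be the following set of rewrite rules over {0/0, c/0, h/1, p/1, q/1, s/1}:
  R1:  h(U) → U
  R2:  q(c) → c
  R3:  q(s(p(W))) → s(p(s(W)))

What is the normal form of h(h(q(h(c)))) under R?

c

1. h(h(q(h(c))))  →  h(q(h(c)))   [R1 at ε]
2. h(q(h(c)))  →  q(h(c))   [R1 at ε]
3. q(h(c))  →  q(c)   [R1 at 1]
4. q(c)  →  c   [R2 at ε]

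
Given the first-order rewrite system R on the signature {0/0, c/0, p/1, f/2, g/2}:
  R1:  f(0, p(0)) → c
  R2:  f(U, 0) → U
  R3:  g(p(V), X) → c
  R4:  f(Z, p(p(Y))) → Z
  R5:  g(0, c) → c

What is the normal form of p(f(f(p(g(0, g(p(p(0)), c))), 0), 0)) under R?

1. p(f(f(p(g(0, g(p(p(0)), c))), 0), 0))  →  p(f(p(g(0, g(p(p(0)), c))), 0))   [R2 at 1]
2. p(f(p(g(0, g(p(p(0)), c))), 0))  →  p(p(g(0, g(p(p(0)), c))))   [R2 at 1]
3. p(p(g(0, g(p(p(0)), c))))  →  p(p(g(0, c)))   [R3 at 1.1.2]
4. p(p(g(0, c)))  →  p(p(c))   [R5 at 1.1]

p(p(c))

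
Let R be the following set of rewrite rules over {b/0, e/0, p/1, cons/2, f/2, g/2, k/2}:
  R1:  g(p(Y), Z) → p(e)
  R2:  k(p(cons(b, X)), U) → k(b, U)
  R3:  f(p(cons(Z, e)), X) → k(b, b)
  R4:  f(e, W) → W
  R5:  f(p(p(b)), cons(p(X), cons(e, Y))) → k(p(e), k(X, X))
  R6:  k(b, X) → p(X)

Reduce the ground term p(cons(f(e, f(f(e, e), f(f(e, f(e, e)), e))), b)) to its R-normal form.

1. p(cons(f(e, f(f(e, e), f(f(e, f(e, e)), e))), b))  →  p(cons(f(f(e, e), f(f(e, f(e, e)), e)), b))   [R4 at 1.1]
2. p(cons(f(f(e, e), f(f(e, f(e, e)), e)), b))  →  p(cons(f(e, f(f(e, f(e, e)), e)), b))   [R4 at 1.1.1]
3. p(cons(f(e, f(f(e, f(e, e)), e)), b))  →  p(cons(f(f(e, f(e, e)), e), b))   [R4 at 1.1]
4. p(cons(f(f(e, f(e, e)), e), b))  →  p(cons(f(f(e, e), e), b))   [R4 at 1.1.1]
5. p(cons(f(f(e, e), e), b))  →  p(cons(f(e, e), b))   [R4 at 1.1.1]
6. p(cons(f(e, e), b))  →  p(cons(e, b))   [R4 at 1.1]

p(cons(e, b))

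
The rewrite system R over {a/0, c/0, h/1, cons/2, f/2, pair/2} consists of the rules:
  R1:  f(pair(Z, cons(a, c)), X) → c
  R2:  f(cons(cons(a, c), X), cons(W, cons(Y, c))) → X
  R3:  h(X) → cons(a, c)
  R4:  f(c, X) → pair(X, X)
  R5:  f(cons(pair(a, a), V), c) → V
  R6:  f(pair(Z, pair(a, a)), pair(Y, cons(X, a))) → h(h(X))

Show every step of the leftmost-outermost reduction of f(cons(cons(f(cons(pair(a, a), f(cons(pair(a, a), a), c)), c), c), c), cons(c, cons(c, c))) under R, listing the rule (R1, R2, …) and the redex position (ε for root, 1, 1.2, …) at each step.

1. f(cons(cons(f(cons(pair(a, a), f(cons(pair(a, a), a), c)), c), c), c), cons(c, cons(c, c)))  →  f(cons(cons(f(cons(pair(a, a), a), c), c), c), cons(c, cons(c, c)))   [R5 at 1.1.1]
2. f(cons(cons(f(cons(pair(a, a), a), c), c), c), cons(c, cons(c, c)))  →  f(cons(cons(a, c), c), cons(c, cons(c, c)))   [R5 at 1.1.1]
3. f(cons(cons(a, c), c), cons(c, cons(c, c)))  →  c   [R2 at ε]

c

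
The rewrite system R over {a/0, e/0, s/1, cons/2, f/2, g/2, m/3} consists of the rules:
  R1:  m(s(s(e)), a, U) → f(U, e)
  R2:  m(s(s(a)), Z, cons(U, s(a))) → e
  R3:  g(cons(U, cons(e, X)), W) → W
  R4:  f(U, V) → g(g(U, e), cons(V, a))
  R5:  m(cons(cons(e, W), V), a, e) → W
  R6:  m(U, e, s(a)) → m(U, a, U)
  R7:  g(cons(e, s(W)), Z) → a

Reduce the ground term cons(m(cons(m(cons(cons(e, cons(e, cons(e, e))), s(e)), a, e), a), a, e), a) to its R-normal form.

cons(cons(e, e), a)

1. cons(m(cons(m(cons(cons(e, cons(e, cons(e, e))), s(e)), a, e), a), a, e), a)  →  cons(m(cons(cons(e, cons(e, e)), a), a, e), a)   [R5 at 1.1.1]
2. cons(m(cons(cons(e, cons(e, e)), a), a, e), a)  →  cons(cons(e, e), a)   [R5 at 1]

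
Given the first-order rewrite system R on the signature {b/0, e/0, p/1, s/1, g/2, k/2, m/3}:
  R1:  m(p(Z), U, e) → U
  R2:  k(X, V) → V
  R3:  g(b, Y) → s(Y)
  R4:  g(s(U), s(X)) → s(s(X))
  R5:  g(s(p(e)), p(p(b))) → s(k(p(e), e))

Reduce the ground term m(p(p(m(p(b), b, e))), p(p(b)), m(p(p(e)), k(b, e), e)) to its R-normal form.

1. m(p(p(m(p(b), b, e))), p(p(b)), m(p(p(e)), k(b, e), e))  →  m(p(p(b)), p(p(b)), m(p(p(e)), k(b, e), e))   [R1 at 1.1.1]
2. m(p(p(b)), p(p(b)), m(p(p(e)), k(b, e), e))  →  m(p(p(b)), p(p(b)), k(b, e))   [R1 at 3]
3. m(p(p(b)), p(p(b)), k(b, e))  →  m(p(p(b)), p(p(b)), e)   [R2 at 3]
4. m(p(p(b)), p(p(b)), e)  →  p(p(b))   [R1 at ε]

p(p(b))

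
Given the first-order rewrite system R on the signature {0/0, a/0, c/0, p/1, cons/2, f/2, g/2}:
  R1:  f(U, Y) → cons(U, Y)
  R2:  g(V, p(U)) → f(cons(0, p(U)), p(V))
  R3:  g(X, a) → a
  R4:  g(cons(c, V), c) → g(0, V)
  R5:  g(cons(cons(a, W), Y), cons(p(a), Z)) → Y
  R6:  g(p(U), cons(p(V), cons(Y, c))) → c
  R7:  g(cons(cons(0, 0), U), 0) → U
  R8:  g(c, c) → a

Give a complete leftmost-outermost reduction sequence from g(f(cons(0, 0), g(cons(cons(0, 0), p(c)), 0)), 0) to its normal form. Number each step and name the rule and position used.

p(c)

1. g(f(cons(0, 0), g(cons(cons(0, 0), p(c)), 0)), 0)  →  g(cons(cons(0, 0), g(cons(cons(0, 0), p(c)), 0)), 0)   [R1 at 1]
2. g(cons(cons(0, 0), g(cons(cons(0, 0), p(c)), 0)), 0)  →  g(cons(cons(0, 0), p(c)), 0)   [R7 at ε]
3. g(cons(cons(0, 0), p(c)), 0)  →  p(c)   [R7 at ε]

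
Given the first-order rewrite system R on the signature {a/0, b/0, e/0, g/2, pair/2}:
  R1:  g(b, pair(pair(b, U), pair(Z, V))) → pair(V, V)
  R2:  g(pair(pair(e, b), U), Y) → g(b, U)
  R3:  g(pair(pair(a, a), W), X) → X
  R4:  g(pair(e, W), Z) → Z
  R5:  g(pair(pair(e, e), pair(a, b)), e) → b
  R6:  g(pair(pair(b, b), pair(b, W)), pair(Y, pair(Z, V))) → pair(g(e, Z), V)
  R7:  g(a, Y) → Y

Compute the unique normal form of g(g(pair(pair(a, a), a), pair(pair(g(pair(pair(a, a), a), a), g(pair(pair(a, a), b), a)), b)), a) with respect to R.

1. g(g(pair(pair(a, a), a), pair(pair(g(pair(pair(a, a), a), a), g(pair(pair(a, a), b), a)), b)), a)  →  g(pair(pair(g(pair(pair(a, a), a), a), g(pair(pair(a, a), b), a)), b), a)   [R3 at 1]
2. g(pair(pair(g(pair(pair(a, a), a), a), g(pair(pair(a, a), b), a)), b), a)  →  g(pair(pair(a, g(pair(pair(a, a), b), a)), b), a)   [R3 at 1.1.1]
3. g(pair(pair(a, g(pair(pair(a, a), b), a)), b), a)  →  g(pair(pair(a, a), b), a)   [R3 at 1.1.2]
4. g(pair(pair(a, a), b), a)  →  a   [R3 at ε]

a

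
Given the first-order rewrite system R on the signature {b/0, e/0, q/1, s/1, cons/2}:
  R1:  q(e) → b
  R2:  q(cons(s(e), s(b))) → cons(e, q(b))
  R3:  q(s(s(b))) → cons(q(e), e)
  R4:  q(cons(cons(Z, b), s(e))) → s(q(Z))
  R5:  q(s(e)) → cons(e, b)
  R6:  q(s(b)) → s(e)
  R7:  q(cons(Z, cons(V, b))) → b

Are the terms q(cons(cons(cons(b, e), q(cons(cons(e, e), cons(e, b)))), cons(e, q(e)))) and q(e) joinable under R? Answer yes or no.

yes — NF(t₁) = b, NF(t₂) = b

Reduce t₁ = q(cons(cons(cons(b, e), q(cons(cons(e, e), cons(e, b)))), cons(e, q(e)))):
1. q(cons(cons(cons(b, e), q(cons(cons(e, e), cons(e, b)))), cons(e, q(e))))  →  q(cons(cons(cons(b, e), b), cons(e, q(e))))   [R7 at 1.1.2]
2. q(cons(cons(cons(b, e), b), cons(e, q(e))))  →  q(cons(cons(cons(b, e), b), cons(e, b)))   [R1 at 1.2.2]
3. q(cons(cons(cons(b, e), b), cons(e, b)))  →  b   [R7 at ε]

Reduce t₂ = q(e):
1. q(e)  →  b   [R1 at ε]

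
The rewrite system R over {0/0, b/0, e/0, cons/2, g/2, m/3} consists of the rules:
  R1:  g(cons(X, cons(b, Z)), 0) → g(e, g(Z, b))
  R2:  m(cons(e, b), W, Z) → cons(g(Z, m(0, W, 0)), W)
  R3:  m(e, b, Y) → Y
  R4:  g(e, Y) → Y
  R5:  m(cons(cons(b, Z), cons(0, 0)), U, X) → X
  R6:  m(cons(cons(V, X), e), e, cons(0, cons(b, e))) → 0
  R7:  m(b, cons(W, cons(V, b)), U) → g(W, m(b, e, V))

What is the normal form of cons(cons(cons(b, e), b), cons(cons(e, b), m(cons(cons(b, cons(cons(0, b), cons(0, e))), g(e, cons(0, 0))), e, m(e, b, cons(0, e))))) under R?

1. cons(cons(cons(b, e), b), cons(cons(e, b), m(cons(cons(b, cons(cons(0, b), cons(0, e))), g(e, cons(0, 0))), e, m(e, b, cons(0, e)))))  →  cons(cons(cons(b, e), b), cons(cons(e, b), m(cons(cons(b, cons(cons(0, b), cons(0, e))), cons(0, 0)), e, m(e, b, cons(0, e)))))   [R4 at 2.2.1.2]
2. cons(cons(cons(b, e), b), cons(cons(e, b), m(cons(cons(b, cons(cons(0, b), cons(0, e))), cons(0, 0)), e, m(e, b, cons(0, e)))))  →  cons(cons(cons(b, e), b), cons(cons(e, b), m(e, b, cons(0, e))))   [R5 at 2.2]
3. cons(cons(cons(b, e), b), cons(cons(e, b), m(e, b, cons(0, e))))  →  cons(cons(cons(b, e), b), cons(cons(e, b), cons(0, e)))   [R3 at 2.2]

cons(cons(cons(b, e), b), cons(cons(e, b), cons(0, e)))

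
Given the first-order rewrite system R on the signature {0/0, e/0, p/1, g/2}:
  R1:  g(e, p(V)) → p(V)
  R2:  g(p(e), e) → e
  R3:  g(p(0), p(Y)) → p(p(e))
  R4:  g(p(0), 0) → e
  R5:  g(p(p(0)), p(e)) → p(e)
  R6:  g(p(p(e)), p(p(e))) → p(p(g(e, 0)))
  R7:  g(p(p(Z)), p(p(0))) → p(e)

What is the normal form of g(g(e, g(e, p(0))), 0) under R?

1. g(g(e, g(e, p(0))), 0)  →  g(g(e, p(0)), 0)   [R1 at 1.2]
2. g(g(e, p(0)), 0)  →  g(p(0), 0)   [R1 at 1]
3. g(p(0), 0)  →  e   [R4 at ε]

e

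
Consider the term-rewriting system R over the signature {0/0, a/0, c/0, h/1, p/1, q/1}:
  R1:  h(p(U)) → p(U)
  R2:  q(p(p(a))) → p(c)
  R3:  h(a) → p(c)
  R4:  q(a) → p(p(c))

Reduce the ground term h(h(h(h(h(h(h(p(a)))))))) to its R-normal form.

p(a)

1. h(h(h(h(h(h(h(p(a))))))))  →  h(h(h(h(h(h(p(a)))))))   [R1 at 1.1.1.1.1.1]
2. h(h(h(h(h(h(p(a)))))))  →  h(h(h(h(h(p(a))))))   [R1 at 1.1.1.1.1]
3. h(h(h(h(h(p(a))))))  →  h(h(h(h(p(a)))))   [R1 at 1.1.1.1]
4. h(h(h(h(p(a)))))  →  h(h(h(p(a))))   [R1 at 1.1.1]
5. h(h(h(p(a))))  →  h(h(p(a)))   [R1 at 1.1]
6. h(h(p(a)))  →  h(p(a))   [R1 at 1]
7. h(p(a))  →  p(a)   [R1 at ε]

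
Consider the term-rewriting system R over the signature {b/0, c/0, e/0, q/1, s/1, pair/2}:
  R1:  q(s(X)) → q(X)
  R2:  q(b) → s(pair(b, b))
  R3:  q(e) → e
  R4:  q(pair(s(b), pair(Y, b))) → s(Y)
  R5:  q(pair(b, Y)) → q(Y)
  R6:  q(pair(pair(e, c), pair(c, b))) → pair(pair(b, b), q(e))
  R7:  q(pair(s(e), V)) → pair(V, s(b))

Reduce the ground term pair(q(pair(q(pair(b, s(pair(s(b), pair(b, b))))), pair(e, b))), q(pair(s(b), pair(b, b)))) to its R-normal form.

pair(s(e), s(b))

1. pair(q(pair(q(pair(b, s(pair(s(b), pair(b, b))))), pair(e, b))), q(pair(s(b), pair(b, b))))  →  pair(q(pair(q(s(pair(s(b), pair(b, b)))), pair(e, b))), q(pair(s(b), pair(b, b))))   [R5 at 1.1.1]
2. pair(q(pair(q(s(pair(s(b), pair(b, b)))), pair(e, b))), q(pair(s(b), pair(b, b))))  →  pair(q(pair(q(pair(s(b), pair(b, b))), pair(e, b))), q(pair(s(b), pair(b, b))))   [R1 at 1.1.1]
3. pair(q(pair(q(pair(s(b), pair(b, b))), pair(e, b))), q(pair(s(b), pair(b, b))))  →  pair(q(pair(s(b), pair(e, b))), q(pair(s(b), pair(b, b))))   [R4 at 1.1.1]
4. pair(q(pair(s(b), pair(e, b))), q(pair(s(b), pair(b, b))))  →  pair(s(e), q(pair(s(b), pair(b, b))))   [R4 at 1]
5. pair(s(e), q(pair(s(b), pair(b, b))))  →  pair(s(e), s(b))   [R4 at 2]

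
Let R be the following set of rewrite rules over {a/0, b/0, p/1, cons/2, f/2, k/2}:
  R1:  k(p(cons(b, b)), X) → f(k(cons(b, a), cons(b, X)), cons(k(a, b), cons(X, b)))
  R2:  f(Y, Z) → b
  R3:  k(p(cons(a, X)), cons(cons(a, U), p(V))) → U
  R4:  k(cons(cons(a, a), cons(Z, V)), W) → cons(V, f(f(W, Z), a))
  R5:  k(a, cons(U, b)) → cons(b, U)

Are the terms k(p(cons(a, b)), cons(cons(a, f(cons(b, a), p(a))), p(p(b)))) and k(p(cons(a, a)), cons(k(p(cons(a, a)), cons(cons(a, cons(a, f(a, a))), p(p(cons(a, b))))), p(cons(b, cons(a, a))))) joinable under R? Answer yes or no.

Reduce t₁ = k(p(cons(a, b)), cons(cons(a, f(cons(b, a), p(a))), p(p(b)))):
1. k(p(cons(a, b)), cons(cons(a, f(cons(b, a), p(a))), p(p(b))))  →  f(cons(b, a), p(a))   [R3 at ε]
2. f(cons(b, a), p(a))  →  b   [R2 at ε]

Reduce t₂ = k(p(cons(a, a)), cons(k(p(cons(a, a)), cons(cons(a, cons(a, f(a, a))), p(p(cons(a, b))))), p(cons(b, cons(a, a))))):
1. k(p(cons(a, a)), cons(k(p(cons(a, a)), cons(cons(a, cons(a, f(a, a))), p(p(cons(a, b))))), p(cons(b, cons(a, a)))))  →  k(p(cons(a, a)), cons(cons(a, f(a, a)), p(cons(b, cons(a, a)))))   [R3 at 2.1]
2. k(p(cons(a, a)), cons(cons(a, f(a, a)), p(cons(b, cons(a, a)))))  →  f(a, a)   [R3 at ε]
3. f(a, a)  →  b   [R2 at ε]

yes — NF(t₁) = b, NF(t₂) = b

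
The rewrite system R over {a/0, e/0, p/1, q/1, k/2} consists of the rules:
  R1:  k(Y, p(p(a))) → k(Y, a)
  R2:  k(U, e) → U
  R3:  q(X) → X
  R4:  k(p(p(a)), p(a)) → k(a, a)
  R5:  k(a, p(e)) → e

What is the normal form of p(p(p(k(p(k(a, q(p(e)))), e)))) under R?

1. p(p(p(k(p(k(a, q(p(e)))), e))))  →  p(p(p(p(k(a, q(p(e)))))))   [R2 at 1.1.1]
2. p(p(p(p(k(a, q(p(e)))))))  →  p(p(p(p(k(a, p(e))))))   [R3 at 1.1.1.1.2]
3. p(p(p(p(k(a, p(e))))))  →  p(p(p(p(e))))   [R5 at 1.1.1.1]

p(p(p(p(e))))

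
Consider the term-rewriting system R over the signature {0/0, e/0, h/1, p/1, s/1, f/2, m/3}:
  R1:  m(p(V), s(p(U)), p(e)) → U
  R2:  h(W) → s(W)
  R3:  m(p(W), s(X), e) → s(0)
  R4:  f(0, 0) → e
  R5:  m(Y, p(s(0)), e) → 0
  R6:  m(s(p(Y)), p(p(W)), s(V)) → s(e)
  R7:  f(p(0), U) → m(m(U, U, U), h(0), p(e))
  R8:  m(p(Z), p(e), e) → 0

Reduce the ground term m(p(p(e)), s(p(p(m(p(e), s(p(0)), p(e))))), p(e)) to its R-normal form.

p(0)

1. m(p(p(e)), s(p(p(m(p(e), s(p(0)), p(e))))), p(e))  →  p(m(p(e), s(p(0)), p(e)))   [R1 at ε]
2. p(m(p(e), s(p(0)), p(e)))  →  p(0)   [R1 at 1]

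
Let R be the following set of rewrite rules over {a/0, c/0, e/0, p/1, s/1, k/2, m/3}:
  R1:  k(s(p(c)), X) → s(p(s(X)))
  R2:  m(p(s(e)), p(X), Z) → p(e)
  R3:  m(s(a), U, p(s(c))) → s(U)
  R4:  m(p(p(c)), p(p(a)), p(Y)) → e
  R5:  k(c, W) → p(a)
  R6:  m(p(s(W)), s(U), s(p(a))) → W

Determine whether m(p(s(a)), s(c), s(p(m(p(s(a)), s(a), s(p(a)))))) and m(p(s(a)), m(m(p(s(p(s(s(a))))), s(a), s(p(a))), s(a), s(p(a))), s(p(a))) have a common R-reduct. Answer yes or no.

Reduce t₁ = m(p(s(a)), s(c), s(p(m(p(s(a)), s(a), s(p(a)))))):
1. m(p(s(a)), s(c), s(p(m(p(s(a)), s(a), s(p(a))))))  →  m(p(s(a)), s(c), s(p(a)))   [R6 at 3.1.1]
2. m(p(s(a)), s(c), s(p(a)))  →  a   [R6 at ε]

Reduce t₂ = m(p(s(a)), m(m(p(s(p(s(s(a))))), s(a), s(p(a))), s(a), s(p(a))), s(p(a))):
1. m(p(s(a)), m(m(p(s(p(s(s(a))))), s(a), s(p(a))), s(a), s(p(a))), s(p(a)))  →  m(p(s(a)), m(p(s(s(a))), s(a), s(p(a))), s(p(a)))   [R6 at 2.1]
2. m(p(s(a)), m(p(s(s(a))), s(a), s(p(a))), s(p(a)))  →  m(p(s(a)), s(a), s(p(a)))   [R6 at 2]
3. m(p(s(a)), s(a), s(p(a)))  →  a   [R6 at ε]

yes — NF(t₁) = a, NF(t₂) = a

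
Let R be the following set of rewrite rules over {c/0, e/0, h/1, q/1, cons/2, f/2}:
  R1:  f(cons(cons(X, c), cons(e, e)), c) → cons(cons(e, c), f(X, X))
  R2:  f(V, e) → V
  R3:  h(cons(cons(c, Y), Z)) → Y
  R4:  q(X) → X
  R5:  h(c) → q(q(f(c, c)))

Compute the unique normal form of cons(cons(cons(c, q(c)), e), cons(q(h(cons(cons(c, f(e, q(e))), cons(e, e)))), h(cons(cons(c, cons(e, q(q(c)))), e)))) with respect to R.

cons(cons(cons(c, c), e), cons(e, cons(e, c)))

1. cons(cons(cons(c, q(c)), e), cons(q(h(cons(cons(c, f(e, q(e))), cons(e, e)))), h(cons(cons(c, cons(e, q(q(c)))), e))))  →  cons(cons(cons(c, c), e), cons(q(h(cons(cons(c, f(e, q(e))), cons(e, e)))), h(cons(cons(c, cons(e, q(q(c)))), e))))   [R4 at 1.1.2]
2. cons(cons(cons(c, c), e), cons(q(h(cons(cons(c, f(e, q(e))), cons(e, e)))), h(cons(cons(c, cons(e, q(q(c)))), e))))  →  cons(cons(cons(c, c), e), cons(h(cons(cons(c, f(e, q(e))), cons(e, e))), h(cons(cons(c, cons(e, q(q(c)))), e))))   [R4 at 2.1]
3. cons(cons(cons(c, c), e), cons(h(cons(cons(c, f(e, q(e))), cons(e, e))), h(cons(cons(c, cons(e, q(q(c)))), e))))  →  cons(cons(cons(c, c), e), cons(f(e, q(e)), h(cons(cons(c, cons(e, q(q(c)))), e))))   [R3 at 2.1]
4. cons(cons(cons(c, c), e), cons(f(e, q(e)), h(cons(cons(c, cons(e, q(q(c)))), e))))  →  cons(cons(cons(c, c), e), cons(f(e, e), h(cons(cons(c, cons(e, q(q(c)))), e))))   [R4 at 2.1.2]
5. cons(cons(cons(c, c), e), cons(f(e, e), h(cons(cons(c, cons(e, q(q(c)))), e))))  →  cons(cons(cons(c, c), e), cons(e, h(cons(cons(c, cons(e, q(q(c)))), e))))   [R2 at 2.1]
6. cons(cons(cons(c, c), e), cons(e, h(cons(cons(c, cons(e, q(q(c)))), e))))  →  cons(cons(cons(c, c), e), cons(e, cons(e, q(q(c)))))   [R3 at 2.2]
7. cons(cons(cons(c, c), e), cons(e, cons(e, q(q(c)))))  →  cons(cons(cons(c, c), e), cons(e, cons(e, q(c))))   [R4 at 2.2.2]
8. cons(cons(cons(c, c), e), cons(e, cons(e, q(c))))  →  cons(cons(cons(c, c), e), cons(e, cons(e, c)))   [R4 at 2.2.2]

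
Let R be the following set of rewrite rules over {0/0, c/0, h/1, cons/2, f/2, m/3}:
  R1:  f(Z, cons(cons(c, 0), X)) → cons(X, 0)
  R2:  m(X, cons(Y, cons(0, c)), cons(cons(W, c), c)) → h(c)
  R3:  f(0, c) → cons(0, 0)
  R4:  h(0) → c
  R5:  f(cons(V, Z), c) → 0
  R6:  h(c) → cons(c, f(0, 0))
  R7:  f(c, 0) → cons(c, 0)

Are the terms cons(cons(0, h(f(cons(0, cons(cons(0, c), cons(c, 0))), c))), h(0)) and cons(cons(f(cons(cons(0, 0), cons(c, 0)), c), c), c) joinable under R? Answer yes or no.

Reduce t₁ = cons(cons(0, h(f(cons(0, cons(cons(0, c), cons(c, 0))), c))), h(0)):
1. cons(cons(0, h(f(cons(0, cons(cons(0, c), cons(c, 0))), c))), h(0))  →  cons(cons(0, h(0)), h(0))   [R5 at 1.2.1]
2. cons(cons(0, h(0)), h(0))  →  cons(cons(0, c), h(0))   [R4 at 1.2]
3. cons(cons(0, c), h(0))  →  cons(cons(0, c), c)   [R4 at 2]

Reduce t₂ = cons(cons(f(cons(cons(0, 0), cons(c, 0)), c), c), c):
1. cons(cons(f(cons(cons(0, 0), cons(c, 0)), c), c), c)  →  cons(cons(0, c), c)   [R5 at 1.1]

yes — NF(t₁) = cons(cons(0, c), c), NF(t₂) = cons(cons(0, c), c)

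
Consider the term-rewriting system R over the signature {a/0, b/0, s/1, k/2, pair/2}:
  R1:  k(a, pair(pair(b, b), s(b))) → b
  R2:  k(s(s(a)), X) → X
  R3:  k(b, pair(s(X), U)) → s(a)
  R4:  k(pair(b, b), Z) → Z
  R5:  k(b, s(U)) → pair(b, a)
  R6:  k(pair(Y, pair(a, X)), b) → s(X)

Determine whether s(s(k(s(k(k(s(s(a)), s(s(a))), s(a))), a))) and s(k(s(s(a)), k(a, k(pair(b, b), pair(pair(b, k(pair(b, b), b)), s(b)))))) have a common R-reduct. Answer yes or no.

Reduce t₁ = s(s(k(s(k(k(s(s(a)), s(s(a))), s(a))), a))):
1. s(s(k(s(k(k(s(s(a)), s(s(a))), s(a))), a)))  →  s(s(k(s(k(s(s(a)), s(a))), a)))   [R2 at 1.1.1.1.1]
2. s(s(k(s(k(s(s(a)), s(a))), a)))  →  s(s(k(s(s(a)), a)))   [R2 at 1.1.1.1]
3. s(s(k(s(s(a)), a)))  →  s(s(a))   [R2 at 1.1]

Reduce t₂ = s(k(s(s(a)), k(a, k(pair(b, b), pair(pair(b, k(pair(b, b), b)), s(b)))))):
1. s(k(s(s(a)), k(a, k(pair(b, b), pair(pair(b, k(pair(b, b), b)), s(b))))))  →  s(k(a, k(pair(b, b), pair(pair(b, k(pair(b, b), b)), s(b)))))   [R2 at 1]
2. s(k(a, k(pair(b, b), pair(pair(b, k(pair(b, b), b)), s(b)))))  →  s(k(a, pair(pair(b, k(pair(b, b), b)), s(b))))   [R4 at 1.2]
3. s(k(a, pair(pair(b, k(pair(b, b), b)), s(b))))  →  s(k(a, pair(pair(b, b), s(b))))   [R4 at 1.2.1.2]
4. s(k(a, pair(pair(b, b), s(b))))  →  s(b)   [R1 at 1]

no — NF(t₁) = s(s(a)), NF(t₂) = s(b)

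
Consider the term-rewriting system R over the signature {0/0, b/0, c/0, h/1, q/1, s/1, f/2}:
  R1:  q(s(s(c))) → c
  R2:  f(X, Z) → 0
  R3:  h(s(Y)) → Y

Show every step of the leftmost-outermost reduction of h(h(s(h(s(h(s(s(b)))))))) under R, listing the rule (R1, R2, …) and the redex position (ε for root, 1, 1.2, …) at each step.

b

1. h(h(s(h(s(h(s(s(b))))))))  →  h(h(s(h(s(s(b))))))   [R3 at 1]
2. h(h(s(h(s(s(b))))))  →  h(h(s(s(b))))   [R3 at 1]
3. h(h(s(s(b))))  →  h(s(b))   [R3 at 1]
4. h(s(b))  →  b   [R3 at ε]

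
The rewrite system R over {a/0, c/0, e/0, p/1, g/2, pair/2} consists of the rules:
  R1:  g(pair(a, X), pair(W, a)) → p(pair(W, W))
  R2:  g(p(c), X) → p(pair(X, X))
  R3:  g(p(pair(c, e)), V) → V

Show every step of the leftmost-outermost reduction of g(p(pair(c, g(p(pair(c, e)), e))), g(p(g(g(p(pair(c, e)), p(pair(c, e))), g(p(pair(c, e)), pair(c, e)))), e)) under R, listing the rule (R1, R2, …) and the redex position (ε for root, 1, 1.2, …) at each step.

e

1. g(p(pair(c, g(p(pair(c, e)), e))), g(p(g(g(p(pair(c, e)), p(pair(c, e))), g(p(pair(c, e)), pair(c, e)))), e))  →  g(p(pair(c, e)), g(p(g(g(p(pair(c, e)), p(pair(c, e))), g(p(pair(c, e)), pair(c, e)))), e))   [R3 at 1.1.2]
2. g(p(pair(c, e)), g(p(g(g(p(pair(c, e)), p(pair(c, e))), g(p(pair(c, e)), pair(c, e)))), e))  →  g(p(g(g(p(pair(c, e)), p(pair(c, e))), g(p(pair(c, e)), pair(c, e)))), e)   [R3 at ε]
3. g(p(g(g(p(pair(c, e)), p(pair(c, e))), g(p(pair(c, e)), pair(c, e)))), e)  →  g(p(g(p(pair(c, e)), g(p(pair(c, e)), pair(c, e)))), e)   [R3 at 1.1.1]
4. g(p(g(p(pair(c, e)), g(p(pair(c, e)), pair(c, e)))), e)  →  g(p(g(p(pair(c, e)), pair(c, e))), e)   [R3 at 1.1]
5. g(p(g(p(pair(c, e)), pair(c, e))), e)  →  g(p(pair(c, e)), e)   [R3 at 1.1]
6. g(p(pair(c, e)), e)  →  e   [R3 at ε]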